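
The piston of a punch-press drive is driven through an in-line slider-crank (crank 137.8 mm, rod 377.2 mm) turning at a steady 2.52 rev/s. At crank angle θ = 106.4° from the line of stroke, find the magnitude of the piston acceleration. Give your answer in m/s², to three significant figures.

ω = 2π·2.52 = 15.83 rad/s
x(θ) = r cosθ + √(L² − r² sin²θ); with ω constant, a = ω²·d²x/dθ².
d²x/dθ² = −r cosθ − r²(cos2θ)/√u − r⁴ sin²2θ/(4u^{3/2}),  u = L² − r² sin²θ = 0.124805 m².
Substituting r = 0.1378 m, L = 0.3772 m, θ = 106.4°: d²x/dθ² = +0.083488 m.
a = ω²·d²x/dθ² = (15.83)²·(+0.083488) = +20.931 m/s²;  |a| = 20.931 m/s².

20.9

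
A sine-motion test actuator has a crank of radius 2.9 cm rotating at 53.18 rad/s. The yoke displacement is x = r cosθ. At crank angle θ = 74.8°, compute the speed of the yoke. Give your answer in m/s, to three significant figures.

ω = 53.18 rad/s
x = r cosθ ⇒ ẋ = −rω sinθ.
|v| = rω|sinθ| = 0.029·53.18·|sin 74.8°| = 1.4883 m/s.

1.49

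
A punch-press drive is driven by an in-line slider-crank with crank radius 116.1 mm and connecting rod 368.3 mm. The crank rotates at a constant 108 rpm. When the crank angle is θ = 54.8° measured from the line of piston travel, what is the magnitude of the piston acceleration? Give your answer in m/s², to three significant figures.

7.05

ω = 2π·108/60 = 11.31 rad/s
x(θ) = r cosθ + √(L² − r² sin²θ); with ω constant, a = ω²·d²x/dθ².
d²x/dθ² = −r cosθ − r²(cos2θ)/√u − r⁴ sin²2θ/(4u^{3/2}),  u = L² − r² sin²θ = 0.126644 m².
Substituting r = 0.1161 m, L = 0.3683 m, θ = 54.8°: d²x/dθ² = -0.055112 m.
a = ω²·d²x/dθ² = (11.31)²·(-0.055112) = -7.0494 m/s²;  |a| = 7.0494 m/s².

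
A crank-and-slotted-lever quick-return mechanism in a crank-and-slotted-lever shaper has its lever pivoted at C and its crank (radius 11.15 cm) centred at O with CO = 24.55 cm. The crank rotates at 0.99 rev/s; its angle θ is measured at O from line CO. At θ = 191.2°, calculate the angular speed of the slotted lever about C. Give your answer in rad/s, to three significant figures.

4.72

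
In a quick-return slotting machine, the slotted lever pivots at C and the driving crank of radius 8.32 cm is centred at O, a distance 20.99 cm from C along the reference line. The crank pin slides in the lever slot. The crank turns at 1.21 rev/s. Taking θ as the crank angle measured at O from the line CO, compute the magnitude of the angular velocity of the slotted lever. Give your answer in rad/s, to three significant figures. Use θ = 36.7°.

ω = 7.603 rad/s (from 1.21 rev/s).
Crank pin A relative to C: A = (d + r cosθ, r sinθ); lever angle φ = atan2(r sinθ, d + r cosθ).
Differentiating tanφ: φ̇ = rω(d cosθ + r)/(d² + r² + 2dr cosθ).
d² + r² + 2dr cosθ = |CA|² = 0.0789842 m²;  d cosθ + r = +0.25149 m.
|ω_lever| = |0.0832·7.603·+0.25149| / 0.0789842 = 2.0141 rad/s.

2.01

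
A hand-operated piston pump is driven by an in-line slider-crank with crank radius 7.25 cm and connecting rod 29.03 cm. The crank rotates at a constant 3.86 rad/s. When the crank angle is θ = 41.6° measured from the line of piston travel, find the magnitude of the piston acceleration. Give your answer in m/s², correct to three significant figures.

0.845

ω = 3.86 rad/s
x(θ) = r cosθ + √(L² − r² sin²θ); with ω constant, a = ω²·d²x/dθ².
d²x/dθ² = −r cosθ − r²(cos2θ)/√u − r⁴ sin²2θ/(4u^{3/2}),  u = L² − r² sin²θ = 0.0819571 m².
Substituting r = 0.0725 m, L = 0.2903 m, θ = 41.6°: d²x/dθ² = -0.05668 m.
a = ω²·d²x/dθ² = (3.86)²·(-0.05668) = -0.8445 m/s²;  |a| = 0.8445 m/s².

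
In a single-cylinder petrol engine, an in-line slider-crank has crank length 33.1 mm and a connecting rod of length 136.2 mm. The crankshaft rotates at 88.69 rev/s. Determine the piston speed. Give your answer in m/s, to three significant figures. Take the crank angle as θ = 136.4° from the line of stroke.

ω = 2π·88.7 = 557.3 rad/s
For an in-line slider-crank, x = r cosθ + √(L² − r² sin²θ), so v = −rω sinθ·[1 + r cosθ/√(L² − r² sin²θ)].
With r = 0.0331 m, L = 0.1362 m, θ = 136.4°: √(L² − r² sin²θ) = 0.13427 m.
v = −0.0331·557.3·0.68962·[1 + 0.0331·-0.72417/0.13427] = -10.449 m/s.
|v| = 10.449 m/s.

10.4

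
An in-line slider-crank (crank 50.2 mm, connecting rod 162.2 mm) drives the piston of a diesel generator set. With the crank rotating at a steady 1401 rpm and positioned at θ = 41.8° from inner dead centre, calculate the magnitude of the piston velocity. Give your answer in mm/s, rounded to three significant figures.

ω = 2π·1401/60 = 146.7 rad/s
For an in-line slider-crank, x = r cosθ + √(L² − r² sin²θ), so v = −rω sinθ·[1 + r cosθ/√(L² − r² sin²θ)].
With r = 0.0502 m, L = 0.1622 m, θ = 41.8°: √(L² − r² sin²θ) = 0.15871 m.
v = −0.0502·146.7·0.66653·[1 + 0.0502·0.74548/0.15871] = -6.0665 m/s.
|v| = 6.0665 m/s = 6066.5 mm/s.

6070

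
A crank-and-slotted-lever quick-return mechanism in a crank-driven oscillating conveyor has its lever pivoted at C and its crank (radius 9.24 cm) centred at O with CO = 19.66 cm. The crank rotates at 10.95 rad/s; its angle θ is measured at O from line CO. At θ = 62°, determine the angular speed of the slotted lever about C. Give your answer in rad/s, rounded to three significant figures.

ω = 10.95 rad/s
Crank pin A relative to C: A = (d + r cosθ, r sinθ); lever angle φ = atan2(r sinθ, d + r cosθ).
Differentiating tanφ: φ̇ = rω(d cosθ + r)/(d² + r² + 2dr cosθ).
d² + r² + 2dr cosθ = |CA|² = 0.064246 m²;  d cosθ + r = +0.1847 m.
|ω_lever| = |0.0924·10.95·+0.1847| / 0.064246 = 2.9087 rad/s.

2.91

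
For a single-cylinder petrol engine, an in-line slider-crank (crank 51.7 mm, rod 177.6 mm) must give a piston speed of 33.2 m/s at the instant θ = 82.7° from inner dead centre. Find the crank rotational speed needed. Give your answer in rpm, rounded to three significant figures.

For an in-line slider-crank, |v_piston| = rω|sinθ|·[1 + r cosθ/√(L² − r² sin²θ)].
With r = 0.0517 m, L = 0.1776 m, θ = 82.7°: the bracketed kinematic factor |dx/dθ| = 0.053262 m.
ω = v/|dx/dθ| = 33.2/0.053262 = 623.33 rad/s.
N = 60ω/(2π) = 5952.4 rpm.

5950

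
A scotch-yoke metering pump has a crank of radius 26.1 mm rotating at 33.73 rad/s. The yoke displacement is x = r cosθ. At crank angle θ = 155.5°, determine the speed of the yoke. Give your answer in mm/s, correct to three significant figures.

365

ω = 33.73 rad/s
x = r cosθ ⇒ ẋ = −rω sinθ.
|v| = rω|sinθ| = 0.0261·33.73·|sin 155.5°| = 0.36508 m/s = 365.08 mm/s.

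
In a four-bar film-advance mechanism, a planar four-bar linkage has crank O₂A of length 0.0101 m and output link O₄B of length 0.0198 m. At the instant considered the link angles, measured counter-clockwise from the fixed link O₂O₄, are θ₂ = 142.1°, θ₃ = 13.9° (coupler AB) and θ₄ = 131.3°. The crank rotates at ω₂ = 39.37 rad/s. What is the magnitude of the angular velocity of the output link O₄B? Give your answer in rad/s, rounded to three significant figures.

17.8

ω₂ = 39.37 rad/s
Differentiating the loop-closure r₂e^{iθ₂}+r₃e^{iθ₃}=r₁+r₄e^{iθ₄} gives r₂ω₂e^{iθ₂}+r₃ω₃e^{iθ₃}=r₄ω₄e^{iθ₄}.
Eliminating the other unknown: ω₄ = r₂ω₂ sin(θ₂−θ₃) / [r₄ sin(θ₄−θ₃)].
Numerator sine = +0.78586; denominator sine = +0.88782.
Result = 0.0101·39.37·(+0.78586) / (0.0198·(+0.88782)) = +17.776 rad/s; magnitude 17.776 rad/s.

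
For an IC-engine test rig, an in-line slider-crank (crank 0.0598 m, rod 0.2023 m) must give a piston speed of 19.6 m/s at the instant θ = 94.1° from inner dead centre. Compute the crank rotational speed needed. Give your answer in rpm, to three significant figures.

3210

For an in-line slider-crank, |v_piston| = rω|sinθ|·[1 + r cosθ/√(L² − r² sin²θ)].
With r = 0.0598 m, L = 0.2023 m, θ = 94.1°: the bracketed kinematic factor |dx/dθ| = 0.058328 m.
ω = v/|dx/dθ| = 19.6/0.058328 = 336.03 rad/s.
N = 60ω/(2π) = 3208.9 rpm.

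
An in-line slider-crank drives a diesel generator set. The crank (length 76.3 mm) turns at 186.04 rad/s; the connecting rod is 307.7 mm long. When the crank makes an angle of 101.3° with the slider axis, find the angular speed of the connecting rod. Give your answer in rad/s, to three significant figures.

ω = 186 rad/s
The rod makes angle φ with the slider axis where L sinφ = r sinθ; differentiating, L cosφ·φ̇ = r ω cosθ.
L cosφ = √(L² − r² sin²θ) = 0.29846 m.
|ω_rod| = r ω |cosθ| / √(L² − r² sin²θ) = 0.0763·186·0.19595/0.29846 = 9.3191 rad/s.

9.32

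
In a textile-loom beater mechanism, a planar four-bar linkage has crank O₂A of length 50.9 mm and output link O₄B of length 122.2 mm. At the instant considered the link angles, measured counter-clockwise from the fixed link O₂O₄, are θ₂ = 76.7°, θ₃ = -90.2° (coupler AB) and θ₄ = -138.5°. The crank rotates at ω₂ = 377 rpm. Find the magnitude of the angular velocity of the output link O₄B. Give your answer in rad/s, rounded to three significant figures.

ω₂ = 39.48 rad/s (from 377 rpm).
Differentiating the loop-closure r₂e^{iθ₂}+r₃e^{iθ₃}=r₁+r₄e^{iθ₄} gives r₂ω₂e^{iθ₂}+r₃ω₃e^{iθ₃}=r₄ω₄e^{iθ₄}.
Eliminating the other unknown: ω₄ = r₂ω₂ sin(θ₂−θ₃) / [r₄ sin(θ₄−θ₃)].
Numerator sine = +0.22665; denominator sine = -0.74664.
Result = 0.0509·39.48·(+0.22665) / (0.1222·(-0.74664)) = -4.9919 rad/s; magnitude 4.9919 rad/s.

4.99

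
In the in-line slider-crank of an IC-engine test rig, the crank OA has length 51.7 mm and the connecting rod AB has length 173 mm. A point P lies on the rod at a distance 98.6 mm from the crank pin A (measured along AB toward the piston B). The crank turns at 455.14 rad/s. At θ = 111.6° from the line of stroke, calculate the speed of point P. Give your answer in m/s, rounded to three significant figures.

20.8

ω = 455.1 rad/s.  Crank-pin speed |V_A| = rω = 23.531 m/s, perpendicular to OA.
Rod angle: sinφ = −(r/L) sinθ ⇒ φ = -16.132°; ω_rod = −rω cosθ/√(L²−r²sin²θ) = +52.123 rad/s.
V_P = V_A + ω_rod × AP, with AP = 0.0986 m along the rod.
Components: V_Px = −rω sinθ − a·ω_rod·sinφ = -20.45 m/s;  V_Py = rω cosθ + a·ω_rod·cosφ = -3.7253 m/s.
|V_P| = √(V_Px² + V_Py²) = 20.787 m/s.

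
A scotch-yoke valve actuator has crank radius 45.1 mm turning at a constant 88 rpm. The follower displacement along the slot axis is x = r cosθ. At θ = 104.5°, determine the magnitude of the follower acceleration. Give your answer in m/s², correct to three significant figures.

0.959

ω = 9.215 rad/s (from 88 rpm).
x = r cosθ ⇒ ẍ = −rω² cosθ (ω constant).
|a| = rω²|cosθ| = 0.0451·(9.215)²·|cos 104.5°| = 0.95896 m/s².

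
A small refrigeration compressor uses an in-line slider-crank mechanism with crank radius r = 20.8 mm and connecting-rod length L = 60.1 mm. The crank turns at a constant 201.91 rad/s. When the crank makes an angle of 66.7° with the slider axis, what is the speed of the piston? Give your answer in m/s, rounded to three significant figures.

ω = 201.9 rad/s
For an in-line slider-crank, x = r cosθ + √(L² − r² sin²θ), so v = −rω sinθ·[1 + r cosθ/√(L² − r² sin²θ)].
With r = 0.0208 m, L = 0.0601 m, θ = 66.7°: √(L² − r² sin²θ) = 0.056983 m.
v = −0.0208·201.9·0.91845·[1 + 0.0208·0.39555/0.056983] = -4.4141 m/s.
|v| = 4.4141 m/s.

4.41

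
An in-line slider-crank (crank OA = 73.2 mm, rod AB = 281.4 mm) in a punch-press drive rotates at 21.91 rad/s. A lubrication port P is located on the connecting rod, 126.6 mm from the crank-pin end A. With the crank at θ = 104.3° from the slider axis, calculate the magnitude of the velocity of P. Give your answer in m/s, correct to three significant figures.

1.52

ω = 21.91 rad/s.  Crank-pin speed |V_A| = rω = 1.6038 m/s, perpendicular to OA.
Rod angle: sinφ = −(r/L) sinθ ⇒ φ = -14.600°; ω_rod = −rω cosθ/√(L²−r²sin²θ) = +1.4547 rad/s.
V_P = V_A + ω_rod × AP, with AP = 0.1266 m along the rod.
Components: V_Px = −rω sinθ − a·ω_rod·sinφ = -1.5077 m/s;  V_Py = rω cosθ + a·ω_rod·cosφ = -0.21792 m/s.
|V_P| = √(V_Px² + V_Py²) = 1.5234 m/s.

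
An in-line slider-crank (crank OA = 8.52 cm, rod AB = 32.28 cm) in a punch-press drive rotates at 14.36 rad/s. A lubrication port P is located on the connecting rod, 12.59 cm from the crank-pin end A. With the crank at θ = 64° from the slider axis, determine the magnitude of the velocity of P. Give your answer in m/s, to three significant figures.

1.20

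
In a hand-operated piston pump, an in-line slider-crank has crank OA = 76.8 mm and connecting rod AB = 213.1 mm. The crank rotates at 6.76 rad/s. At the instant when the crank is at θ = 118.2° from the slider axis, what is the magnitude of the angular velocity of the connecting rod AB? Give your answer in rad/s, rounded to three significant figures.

ω = 6.76 rad/s
The rod makes angle φ with the slider axis where L sinφ = r sinθ; differentiating, L cosφ·φ̇ = r ω cosθ.
L cosφ = √(L² − r² sin²θ) = 0.20207 m.
|ω_rod| = r ω |cosθ| / √(L² − r² sin²θ) = 0.0768·6.76·0.47255/0.20207 = 1.2141 rad/s.

1.21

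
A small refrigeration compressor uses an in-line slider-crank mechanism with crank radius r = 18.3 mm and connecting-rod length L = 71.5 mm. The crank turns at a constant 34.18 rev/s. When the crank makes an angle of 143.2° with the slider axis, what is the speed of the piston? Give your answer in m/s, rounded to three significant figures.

ω = 2π·34.2 = 214.8 rad/s
For an in-line slider-crank, x = r cosθ + √(L² − r² sin²θ), so v = −rω sinθ·[1 + r cosθ/√(L² − r² sin²θ)].
With r = 0.0183 m, L = 0.0715 m, θ = 143.2°: √(L² − r² sin²θ) = 0.070655 m.
v = −0.0183·214.8·0.59902·[1 + 0.0183·-0.80073/0.070655] = -1.866 m/s.
|v| = 1.866 m/s.

1.87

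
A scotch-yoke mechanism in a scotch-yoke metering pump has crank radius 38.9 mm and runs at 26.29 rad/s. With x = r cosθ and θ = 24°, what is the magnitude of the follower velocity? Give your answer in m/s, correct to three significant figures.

ω = 26.29 rad/s
x = r cosθ ⇒ ẋ = −rω sinθ.
|v| = rω|sinθ| = 0.0389·26.29·|sin 24°| = 0.41596 m/s.

0.416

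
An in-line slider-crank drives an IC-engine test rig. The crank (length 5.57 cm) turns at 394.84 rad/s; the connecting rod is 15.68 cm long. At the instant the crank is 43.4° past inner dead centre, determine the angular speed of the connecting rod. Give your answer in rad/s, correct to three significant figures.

ω = 394.8 rad/s
The rod makes angle φ with the slider axis where L sinφ = r sinθ; differentiating, L cosφ·φ̇ = r ω cosθ.
L cosφ = √(L² − r² sin²θ) = 0.15206 m.
|ω_rod| = r ω |cosθ| / √(L² − r² sin²θ) = 0.0557·394.8·0.72657/0.15206 = 105.09 rad/s.

105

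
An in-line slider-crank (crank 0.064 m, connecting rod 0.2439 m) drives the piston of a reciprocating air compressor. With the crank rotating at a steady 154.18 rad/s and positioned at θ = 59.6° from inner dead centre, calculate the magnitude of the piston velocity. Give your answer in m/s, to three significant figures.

9.67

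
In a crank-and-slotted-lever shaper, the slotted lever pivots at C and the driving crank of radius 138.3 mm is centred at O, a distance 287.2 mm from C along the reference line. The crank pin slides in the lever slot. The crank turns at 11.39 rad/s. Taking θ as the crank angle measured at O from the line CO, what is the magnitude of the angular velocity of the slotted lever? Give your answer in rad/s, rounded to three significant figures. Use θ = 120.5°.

ω = 11.39 rad/s
Crank pin A relative to C: A = (d + r cosθ, r sinθ); lever angle φ = atan2(r sinθ, d + r cosθ).
Differentiating tanφ: φ̇ = rω(d cosθ + r)/(d² + r² + 2dr cosθ).
d² + r² + 2dr cosθ = |CA|² = 0.0612921 m²;  d cosθ + r = -0.007465 m.
|ω_lever| = |0.1383·11.39·-0.007465| / 0.0612921 = 0.19185 rad/s.

0.192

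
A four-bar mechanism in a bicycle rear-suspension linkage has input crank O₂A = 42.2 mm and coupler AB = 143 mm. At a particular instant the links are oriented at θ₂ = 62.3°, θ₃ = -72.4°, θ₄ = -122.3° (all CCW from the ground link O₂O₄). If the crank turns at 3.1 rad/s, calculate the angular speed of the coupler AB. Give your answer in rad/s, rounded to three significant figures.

0.0959

ω₂ = 3.1 rad/s
Differentiating the loop-closure r₂e^{iθ₂}+r₃e^{iθ₃}=r₁+r₄e^{iθ₄} gives r₂ω₂e^{iθ₂}+r₃ω₃e^{iθ₃}=r₄ω₄e^{iθ₄}.
Eliminating the other unknown: ω₃ = r₂ω₂ sin(θ₄−θ₂) / [r₃ sin(θ₃−θ₄)].
Numerator sine = +0.08020; denominator sine = +0.76492.
Result = 0.0422·3.1·(+0.08020) / (0.143·(+0.76492)) = +0.095916 rad/s; magnitude 0.095916 rad/s.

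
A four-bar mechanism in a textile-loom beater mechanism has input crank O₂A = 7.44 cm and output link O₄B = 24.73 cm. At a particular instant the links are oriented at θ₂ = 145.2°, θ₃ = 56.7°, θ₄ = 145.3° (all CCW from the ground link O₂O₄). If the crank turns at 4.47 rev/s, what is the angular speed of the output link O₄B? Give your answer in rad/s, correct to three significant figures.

8.45

ω₂ = 28.09 rad/s (from 4.47 rev/s).
Differentiating the loop-closure r₂e^{iθ₂}+r₃e^{iθ₃}=r₁+r₄e^{iθ₄} gives r₂ω₂e^{iθ₂}+r₃ω₃e^{iθ₃}=r₄ω₄e^{iθ₄}.
Eliminating the other unknown: ω₄ = r₂ω₂ sin(θ₂−θ₃) / [r₄ sin(θ₄−θ₃)].
Numerator sine = +0.99966; denominator sine = +0.99970.
Result = 0.0744·28.09·(+0.99966) / (0.2473·(+0.99970)) = +8.4492 rad/s; magnitude 8.4492 rad/s.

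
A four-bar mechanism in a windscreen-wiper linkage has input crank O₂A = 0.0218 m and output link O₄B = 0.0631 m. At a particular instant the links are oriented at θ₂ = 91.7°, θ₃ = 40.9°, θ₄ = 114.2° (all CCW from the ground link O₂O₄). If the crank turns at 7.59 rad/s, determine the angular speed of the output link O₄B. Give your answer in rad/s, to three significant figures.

2.12

ω₂ = 7.59 rad/s
Differentiating the loop-closure r₂e^{iθ₂}+r₃e^{iθ₃}=r₁+r₄e^{iθ₄} gives r₂ω₂e^{iθ₂}+r₃ω₃e^{iθ₃}=r₄ω₄e^{iθ₄}.
Eliminating the other unknown: ω₄ = r₂ω₂ sin(θ₂−θ₃) / [r₄ sin(θ₄−θ₃)].
Numerator sine = +0.77494; denominator sine = +0.95782.
Result = 0.0218·7.59·(+0.77494) / (0.0631·(+0.95782)) = +2.1216 rad/s; magnitude 2.1216 rad/s.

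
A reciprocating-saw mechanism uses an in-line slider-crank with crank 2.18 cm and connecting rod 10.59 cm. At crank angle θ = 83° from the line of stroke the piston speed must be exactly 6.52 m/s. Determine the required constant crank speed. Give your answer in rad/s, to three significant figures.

294

For an in-line slider-crank, |v_piston| = rω|sinθ|·[1 + r cosθ/√(L² − r² sin²θ)].
With r = 0.0218 m, L = 0.1059 m, θ = 83°: the bracketed kinematic factor |dx/dθ| = 0.022192 m.
ω = v/|dx/dθ| = 6.52/0.022192 = 293.8 rad/s.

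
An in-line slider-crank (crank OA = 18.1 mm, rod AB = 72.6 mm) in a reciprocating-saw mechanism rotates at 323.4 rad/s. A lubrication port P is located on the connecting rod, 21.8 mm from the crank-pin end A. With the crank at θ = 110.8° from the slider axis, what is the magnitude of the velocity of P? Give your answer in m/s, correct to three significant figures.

ω = 323.4 rad/s.  Crank-pin speed |V_A| = rω = 5.8535 m/s, perpendicular to OA.
Rod angle: sinφ = −(r/L) sinθ ⇒ φ = -13.477°; ω_rod = −rω cosθ/√(L²−r²sin²θ) = +29.442 rad/s.
V_P = V_A + ω_rod × AP, with AP = 0.0218 m along the rod.
Components: V_Px = −rω sinθ − a·ω_rod·sinφ = -5.3225 m/s;  V_Py = rω cosθ + a·ω_rod·cosφ = -1.4545 m/s.
|V_P| = √(V_Px² + V_Py²) = 5.5176 m/s.

5.52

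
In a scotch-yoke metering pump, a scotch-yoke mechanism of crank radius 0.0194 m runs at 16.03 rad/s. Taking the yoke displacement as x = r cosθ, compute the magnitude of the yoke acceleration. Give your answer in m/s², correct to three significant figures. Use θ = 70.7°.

ω = 16.03 rad/s
x = r cosθ ⇒ ẍ = −rω² cosθ (ω constant).
|a| = rω²|cosθ| = 0.0194·(16.03)²·|cos 70.7°| = 1.6476 m/s².

1.65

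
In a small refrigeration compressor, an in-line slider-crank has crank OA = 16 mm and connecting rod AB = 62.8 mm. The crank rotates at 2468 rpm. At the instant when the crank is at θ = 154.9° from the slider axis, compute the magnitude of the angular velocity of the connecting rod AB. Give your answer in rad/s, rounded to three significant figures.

ω = 258.4 rad/s (converted from 2468 rpm).
The rod makes angle φ with the slider axis where L sinφ = r sinθ; differentiating, L cosφ·φ̇ = r ω cosθ.
L cosφ = √(L² − r² sin²θ) = 0.062432 m.
|ω_rod| = r ω |cosθ| / √(L² − r² sin²θ) = 0.016·258.4·0.90557/0.062432 = 59.98 rad/s.

60.0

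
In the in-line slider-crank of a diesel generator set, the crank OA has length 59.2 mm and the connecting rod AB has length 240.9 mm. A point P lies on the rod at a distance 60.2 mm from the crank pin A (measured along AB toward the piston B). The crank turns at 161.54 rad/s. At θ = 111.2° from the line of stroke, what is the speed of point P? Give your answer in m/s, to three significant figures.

9.09

ω = 161.5 rad/s.  Crank-pin speed |V_A| = rω = 9.5632 m/s, perpendicular to OA.
Rod angle: sinφ = −(r/L) sinθ ⇒ φ = -13.245°; ω_rod = −rω cosθ/√(L²−r²sin²θ) = +14.748 rad/s.
V_P = V_A + ω_rod × AP, with AP = 0.0602 m along the rod.
Components: V_Px = −rω sinθ − a·ω_rod·sinφ = -8.7126 m/s;  V_Py = rω cosθ + a·ω_rod·cosφ = -2.5941 m/s.
|V_P| = √(V_Px² + V_Py²) = 9.0905 m/s.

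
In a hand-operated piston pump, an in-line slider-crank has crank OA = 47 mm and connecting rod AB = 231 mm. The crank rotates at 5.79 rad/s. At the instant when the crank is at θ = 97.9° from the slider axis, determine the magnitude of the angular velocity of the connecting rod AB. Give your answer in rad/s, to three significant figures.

ω = 5.79 rad/s
The rod makes angle φ with the slider axis where L sinφ = r sinθ; differentiating, L cosφ·φ̇ = r ω cosθ.
L cosφ = √(L² − r² sin²θ) = 0.22626 m.
|ω_rod| = r ω |cosθ| / √(L² − r² sin²θ) = 0.047·5.79·0.13744/0.22626 = 0.16531 rad/s.

0.165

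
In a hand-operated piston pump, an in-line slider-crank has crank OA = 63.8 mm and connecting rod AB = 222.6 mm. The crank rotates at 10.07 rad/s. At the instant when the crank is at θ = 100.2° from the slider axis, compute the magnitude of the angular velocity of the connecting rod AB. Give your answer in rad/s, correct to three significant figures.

0.533

ω = 10.07 rad/s
The rod makes angle φ with the slider axis where L sinφ = r sinθ; differentiating, L cosφ·φ̇ = r ω cosθ.
L cosφ = √(L² − r² sin²θ) = 0.21356 m.
|ω_rod| = r ω |cosθ| / √(L² − r² sin²θ) = 0.0638·10.07·0.17708/0.21356 = 0.53273 rad/s.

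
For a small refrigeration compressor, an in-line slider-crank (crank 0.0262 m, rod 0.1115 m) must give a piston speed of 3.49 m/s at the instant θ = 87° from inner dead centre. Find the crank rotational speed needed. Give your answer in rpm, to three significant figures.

1260

For an in-line slider-crank, |v_piston| = rω|sinθ|·[1 + r cosθ/√(L² − r² sin²θ)].
With r = 0.0262 m, L = 0.1115 m, θ = 87°: the bracketed kinematic factor |dx/dθ| = 0.026495 m.
ω = v/|dx/dθ| = 3.49/0.026495 = 131.72 rad/s.
N = 60ω/(2π) = 1257.9 rpm.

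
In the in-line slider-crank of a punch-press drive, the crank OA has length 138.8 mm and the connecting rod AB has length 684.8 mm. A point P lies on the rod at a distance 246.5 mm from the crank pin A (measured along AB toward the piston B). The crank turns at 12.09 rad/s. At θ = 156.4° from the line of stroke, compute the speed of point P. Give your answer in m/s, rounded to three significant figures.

ω = 12.09 rad/s.  Crank-pin speed |V_A| = rω = 1.6781 m/s, perpendicular to OA.
Rod angle: sinφ = −(r/L) sinθ ⇒ φ = -4.654°; ω_rod = −rω cosθ/√(L²−r²sin²θ) = +2.253 rad/s.
V_P = V_A + ω_rod × AP, with AP = 0.2465 m along the rod.
Components: V_Px = −rω sinθ − a·ω_rod·sinφ = -0.62676 m/s;  V_Py = rω cosθ + a·ω_rod·cosφ = -0.98422 m/s.
|V_P| = √(V_Px² + V_Py²) = 1.1668 m/s.

1.17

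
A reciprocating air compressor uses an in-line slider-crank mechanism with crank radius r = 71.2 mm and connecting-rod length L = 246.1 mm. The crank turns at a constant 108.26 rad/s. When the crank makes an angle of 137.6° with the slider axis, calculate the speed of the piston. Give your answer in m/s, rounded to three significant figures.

4.07

ω = 108.3 rad/s
For an in-line slider-crank, x = r cosθ + √(L² − r² sin²θ), so v = −rω sinθ·[1 + r cosθ/√(L² − r² sin²θ)].
With r = 0.0712 m, L = 0.2461 m, θ = 137.6°: √(L² − r² sin²θ) = 0.24137 m.
v = −0.0712·108.3·0.67430·[1 + 0.0712·-0.73846/0.24137] = -4.0654 m/s.
|v| = 4.0654 m/s.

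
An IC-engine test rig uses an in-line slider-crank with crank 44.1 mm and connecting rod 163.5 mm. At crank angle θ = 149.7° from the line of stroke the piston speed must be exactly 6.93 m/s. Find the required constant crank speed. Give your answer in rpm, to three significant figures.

3890

For an in-line slider-crank, |v_piston| = rω|sinθ|·[1 + r cosθ/√(L² − r² sin²θ)].
With r = 0.0441 m, L = 0.1635 m, θ = 149.7°: the bracketed kinematic factor |dx/dθ| = 0.01702 m.
ω = v/|dx/dθ| = 6.93/0.01702 = 407.18 rad/s.
N = 60ω/(2π) = 3888.3 rpm.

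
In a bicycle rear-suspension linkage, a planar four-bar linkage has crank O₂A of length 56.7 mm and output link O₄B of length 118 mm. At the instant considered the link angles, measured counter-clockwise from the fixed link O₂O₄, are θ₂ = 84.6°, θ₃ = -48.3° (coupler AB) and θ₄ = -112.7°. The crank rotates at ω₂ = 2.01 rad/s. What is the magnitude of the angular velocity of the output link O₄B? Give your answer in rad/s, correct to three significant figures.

0.785

ω₂ = 2.01 rad/s
Differentiating the loop-closure r₂e^{iθ₂}+r₃e^{iθ₃}=r₁+r₄e^{iθ₄} gives r₂ω₂e^{iθ₂}+r₃ω₃e^{iθ₃}=r₄ω₄e^{iθ₄}.
Eliminating the other unknown: ω₄ = r₂ω₂ sin(θ₂−θ₃) / [r₄ sin(θ₄−θ₃)].
Numerator sine = +0.73254; denominator sine = -0.90183.
Result = 0.0567·2.01·(+0.73254) / (0.118·(-0.90183)) = -0.78452 rad/s; magnitude 0.78452 rad/s.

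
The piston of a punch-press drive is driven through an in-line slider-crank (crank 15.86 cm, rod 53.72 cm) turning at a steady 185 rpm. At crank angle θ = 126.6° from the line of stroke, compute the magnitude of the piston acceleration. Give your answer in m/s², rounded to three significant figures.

ω = 2π·185/60 = 19.37 rad/s
x(θ) = r cosθ + √(L² − r² sin²θ); with ω constant, a = ω²·d²x/dθ².
d²x/dθ² = −r cosθ − r²(cos2θ)/√u − r⁴ sin²2θ/(4u^{3/2}),  u = L² − r² sin²θ = 0.272372 m².
Substituting r = 0.1586 m, L = 0.5372 m, θ = 126.6°: d²x/dθ² = +0.10747 m.
a = ω²·d²x/dθ² = (19.37)²·(+0.10747) = +40.336 m/s²;  |a| = 40.336 m/s².

40.3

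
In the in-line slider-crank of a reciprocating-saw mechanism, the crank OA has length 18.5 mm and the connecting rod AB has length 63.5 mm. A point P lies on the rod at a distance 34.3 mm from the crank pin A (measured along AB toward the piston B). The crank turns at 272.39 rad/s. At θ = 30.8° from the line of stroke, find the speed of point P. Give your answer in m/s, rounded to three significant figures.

3.54

ω = 272.4 rad/s.  Crank-pin speed |V_A| = rω = 5.0392 m/s, perpendicular to OA.
Rod angle: sinφ = −(r/L) sinθ ⇒ φ = -8.579°; ω_rod = −rω cosθ/√(L²−r²sin²θ) = -68.936 rad/s.
V_P = V_A + ω_rod × AP, with AP = 0.0343 m along the rod.
Components: V_Px = −rω sinθ − a·ω_rod·sinφ = -2.933 m/s;  V_Py = rω cosθ + a·ω_rod·cosφ = +1.9904 m/s.
|V_P| = √(V_Px² + V_Py²) = 3.5446 m/s.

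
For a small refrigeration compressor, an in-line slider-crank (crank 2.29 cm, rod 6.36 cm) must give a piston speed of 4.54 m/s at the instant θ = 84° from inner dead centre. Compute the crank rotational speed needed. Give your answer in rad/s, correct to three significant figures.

192

For an in-line slider-crank, |v_piston| = rω|sinθ|·[1 + r cosθ/√(L² − r² sin²θ)].
With r = 0.0229 m, L = 0.0636 m, θ = 84°: the bracketed kinematic factor |dx/dθ| = 0.023693 m.
ω = v/|dx/dθ| = 4.54/0.023693 = 191.62 rad/s.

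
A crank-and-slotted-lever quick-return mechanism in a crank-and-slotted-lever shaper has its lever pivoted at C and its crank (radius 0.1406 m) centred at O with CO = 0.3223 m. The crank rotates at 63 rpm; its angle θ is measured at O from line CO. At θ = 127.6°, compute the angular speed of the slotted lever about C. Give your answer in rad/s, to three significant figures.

0.761

ω = 6.597 rad/s (from 63 rpm).
Crank pin A relative to C: A = (d + r cosθ, r sinθ); lever angle φ = atan2(r sinθ, d + r cosθ).
Differentiating tanφ: φ̇ = rω(d cosθ + r)/(d² + r² + 2dr cosθ).
d² + r² + 2dr cosθ = |CA|² = 0.0683477 m²;  d cosθ + r = -0.05605 m.
|ω_lever| = |0.1406·6.597·-0.05605| / 0.0683477 = 0.76068 rad/s.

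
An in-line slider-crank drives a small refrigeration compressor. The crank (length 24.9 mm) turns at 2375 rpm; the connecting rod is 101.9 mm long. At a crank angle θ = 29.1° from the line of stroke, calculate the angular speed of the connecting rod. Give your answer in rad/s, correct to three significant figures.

53.5

ω = 248.7 rad/s (converted from 2375 rpm).
The rod makes angle φ with the slider axis where L sinφ = r sinθ; differentiating, L cosφ·φ̇ = r ω cosθ.
L cosφ = √(L² − r² sin²θ) = 0.10118 m.
|ω_rod| = r ω |cosθ| / √(L² − r² sin²θ) = 0.0249·248.7·0.87377/0.10118 = 53.482 rad/s.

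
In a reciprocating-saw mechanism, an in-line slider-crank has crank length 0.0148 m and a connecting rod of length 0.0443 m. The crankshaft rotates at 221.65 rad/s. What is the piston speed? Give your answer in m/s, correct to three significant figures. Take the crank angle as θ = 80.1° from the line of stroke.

ω = 221.7 rad/s
For an in-line slider-crank, x = r cosθ + √(L² − r² sin²θ), so v = −rω sinθ·[1 + r cosθ/√(L² − r² sin²θ)].
With r = 0.0148 m, L = 0.0443 m, θ = 80.1°: √(L² − r² sin²θ) = 0.041832 m.
v = −0.0148·221.7·0.98511·[1 + 0.0148·0.17193/0.041832] = -3.4281 m/s.
|v| = 3.4281 m/s.

3.43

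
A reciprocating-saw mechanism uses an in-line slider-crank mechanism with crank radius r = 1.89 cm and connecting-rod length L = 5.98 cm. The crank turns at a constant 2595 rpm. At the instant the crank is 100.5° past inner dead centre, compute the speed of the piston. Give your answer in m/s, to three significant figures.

ω = 2π·2595/60 = 271.7 rad/s
For an in-line slider-crank, x = r cosθ + √(L² − r² sin²θ), so v = −rω sinθ·[1 + r cosθ/√(L² − r² sin²θ)].
With r = 0.0189 m, L = 0.0598 m, θ = 100.5°: √(L² − r² sin²θ) = 0.056839 m.
v = −0.0189·271.7·0.98325·[1 + 0.0189·-0.18224/0.056839] = -4.744 m/s.
|v| = 4.744 m/s.

4.74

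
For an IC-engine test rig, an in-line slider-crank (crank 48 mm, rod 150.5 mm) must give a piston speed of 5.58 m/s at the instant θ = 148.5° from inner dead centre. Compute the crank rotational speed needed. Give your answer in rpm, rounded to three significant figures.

2930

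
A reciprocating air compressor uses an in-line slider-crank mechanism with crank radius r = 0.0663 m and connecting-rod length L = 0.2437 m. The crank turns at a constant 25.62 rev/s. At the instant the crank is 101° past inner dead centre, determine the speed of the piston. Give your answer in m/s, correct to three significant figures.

9.91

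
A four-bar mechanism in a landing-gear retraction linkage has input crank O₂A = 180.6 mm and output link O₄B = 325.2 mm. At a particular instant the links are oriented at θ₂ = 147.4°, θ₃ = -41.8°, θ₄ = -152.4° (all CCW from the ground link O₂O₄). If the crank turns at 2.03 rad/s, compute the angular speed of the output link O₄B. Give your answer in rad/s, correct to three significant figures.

ω₂ = 2.03 rad/s
Differentiating the loop-closure r₂e^{iθ₂}+r₃e^{iθ₃}=r₁+r₄e^{iθ₄} gives r₂ω₂e^{iθ₂}+r₃ω₃e^{iθ₃}=r₄ω₄e^{iθ₄}.
Eliminating the other unknown: ω₄ = r₂ω₂ sin(θ₂−θ₃) / [r₄ sin(θ₄−θ₃)].
Numerator sine = -0.15988; denominator sine = -0.93606.
Result = 0.1806·2.03·(-0.15988) / (0.3252·(-0.93606)) = +0.19256 rad/s; magnitude 0.19256 rad/s.

0.193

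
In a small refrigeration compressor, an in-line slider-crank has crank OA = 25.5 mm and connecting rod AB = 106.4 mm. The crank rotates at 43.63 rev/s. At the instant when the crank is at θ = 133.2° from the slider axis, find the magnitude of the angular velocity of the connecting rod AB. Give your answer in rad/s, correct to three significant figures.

ω = 274.1 rad/s (converted from 43.63 rev/s).
The rod makes angle φ with the slider axis where L sinφ = r sinθ; differentiating, L cosφ·φ̇ = r ω cosθ.
L cosφ = √(L² − r² sin²θ) = 0.10476 m.
|ω_rod| = r ω |cosθ| / √(L² − r² sin²θ) = 0.0255·274.1·0.68455/0.10476 = 45.677 rad/s.

45.7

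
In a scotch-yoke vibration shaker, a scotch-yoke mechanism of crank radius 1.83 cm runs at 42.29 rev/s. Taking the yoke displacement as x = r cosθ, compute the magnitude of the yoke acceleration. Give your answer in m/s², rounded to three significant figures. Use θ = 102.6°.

ω = 265.7 rad/s (from 42.29 rev/s).
x = r cosθ ⇒ ẍ = −rω² cosθ (ω constant).
|a| = rω²|cosθ| = 0.0183·(265.7)²·|cos 102.6°| = 281.86 m/s².

282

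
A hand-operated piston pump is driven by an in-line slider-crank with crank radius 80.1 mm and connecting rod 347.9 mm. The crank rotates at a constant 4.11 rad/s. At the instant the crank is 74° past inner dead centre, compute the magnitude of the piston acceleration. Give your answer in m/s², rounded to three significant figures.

0.103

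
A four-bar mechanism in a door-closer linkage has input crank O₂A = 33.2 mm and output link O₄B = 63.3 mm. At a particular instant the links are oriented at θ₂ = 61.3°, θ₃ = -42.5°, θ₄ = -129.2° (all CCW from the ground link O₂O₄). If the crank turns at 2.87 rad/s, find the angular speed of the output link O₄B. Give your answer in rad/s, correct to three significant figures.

ω₂ = 2.87 rad/s
Differentiating the loop-closure r₂e^{iθ₂}+r₃e^{iθ₃}=r₁+r₄e^{iθ₄} gives r₂ω₂e^{iθ₂}+r₃ω₃e^{iθ₃}=r₄ω₄e^{iθ₄}.
Eliminating the other unknown: ω₄ = r₂ω₂ sin(θ₂−θ₃) / [r₄ sin(θ₄−θ₃)].
Numerator sine = +0.97113; denominator sine = -0.99834.
Result = 0.0332·2.87·(+0.97113) / (0.0633·(-0.99834)) = -1.4643 rad/s; magnitude 1.4643 rad/s.

1.46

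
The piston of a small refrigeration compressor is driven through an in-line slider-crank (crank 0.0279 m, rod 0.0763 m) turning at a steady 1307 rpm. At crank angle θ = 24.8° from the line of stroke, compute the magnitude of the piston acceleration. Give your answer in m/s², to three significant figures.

604

ω = 2π·1307/60 = 136.9 rad/s
x(θ) = r cosθ + √(L² − r² sin²θ); with ω constant, a = ω²·d²x/dθ².
d²x/dθ² = −r cosθ − r²(cos2θ)/√u − r⁴ sin²2θ/(4u^{3/2}),  u = L² − r² sin²θ = 0.00568474 m².
Substituting r = 0.0279 m, L = 0.0763 m, θ = 24.8°: d²x/dθ² = -0.032223 m.
a = ω²·d²x/dθ² = (136.9)²·(-0.032223) = -603.64 m/s²;  |a| = 603.64 m/s².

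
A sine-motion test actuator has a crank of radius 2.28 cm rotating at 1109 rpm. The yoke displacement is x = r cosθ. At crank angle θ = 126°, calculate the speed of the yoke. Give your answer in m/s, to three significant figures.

2.14

ω = 116.1 rad/s (from 1109 rpm).
x = r cosθ ⇒ ẋ = −rω sinθ.
|v| = rω|sinθ| = 0.0228·116.1·|sin 126°| = 2.1422 m/s.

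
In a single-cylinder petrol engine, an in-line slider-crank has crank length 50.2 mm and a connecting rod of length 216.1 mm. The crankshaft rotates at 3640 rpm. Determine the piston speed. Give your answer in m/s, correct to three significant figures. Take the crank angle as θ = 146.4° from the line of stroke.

8.52

ω = 2π·3640/60 = 381.2 rad/s
For an in-line slider-crank, x = r cosθ + √(L² − r² sin²θ), so v = −rω sinθ·[1 + r cosθ/√(L² − r² sin²θ)].
With r = 0.0502 m, L = 0.2161 m, θ = 146.4°: √(L² − r² sin²θ) = 0.21431 m.
v = −0.0502·381.2·0.55339·[1 + 0.0502·-0.83292/0.21431] = -8.5232 m/s.
|v| = 8.5232 m/s.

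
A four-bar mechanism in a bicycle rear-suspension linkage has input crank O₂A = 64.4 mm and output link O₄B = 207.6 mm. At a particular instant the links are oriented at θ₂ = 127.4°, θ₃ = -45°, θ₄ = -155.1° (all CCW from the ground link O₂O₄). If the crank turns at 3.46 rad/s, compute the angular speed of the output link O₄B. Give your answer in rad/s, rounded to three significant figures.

ω₂ = 3.46 rad/s
Differentiating the loop-closure r₂e^{iθ₂}+r₃e^{iθ₃}=r₁+r₄e^{iθ₄} gives r₂ω₂e^{iθ₂}+r₃ω₃e^{iθ₃}=r₄ω₄e^{iθ₄}.
Eliminating the other unknown: ω₄ = r₂ω₂ sin(θ₂−θ₃) / [r₄ sin(θ₄−θ₃)].
Numerator sine = +0.13226; denominator sine = -0.93909.
Result = 0.0644·3.46·(+0.13226) / (0.2076·(-0.93909)) = -0.15116 rad/s; magnitude 0.15116 rad/s.

0.151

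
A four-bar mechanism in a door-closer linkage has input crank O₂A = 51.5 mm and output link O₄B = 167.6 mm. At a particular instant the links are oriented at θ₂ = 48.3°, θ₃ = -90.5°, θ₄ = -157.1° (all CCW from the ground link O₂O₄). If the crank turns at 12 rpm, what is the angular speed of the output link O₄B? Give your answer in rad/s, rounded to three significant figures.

0.277

ω₂ = 1.257 rad/s (from 12 rpm).
Differentiating the loop-closure r₂e^{iθ₂}+r₃e^{iθ₃}=r₁+r₄e^{iθ₄} gives r₂ω₂e^{iθ₂}+r₃ω₃e^{iθ₃}=r₄ω₄e^{iθ₄}.
Eliminating the other unknown: ω₄ = r₂ω₂ sin(θ₂−θ₃) / [r₄ sin(θ₄−θ₃)].
Numerator sine = +0.65869; denominator sine = -0.91775.
Result = 0.0515·1.257·(+0.65869) / (0.1676·(-0.91775)) = -0.27714 rad/s; magnitude 0.27714 rad/s.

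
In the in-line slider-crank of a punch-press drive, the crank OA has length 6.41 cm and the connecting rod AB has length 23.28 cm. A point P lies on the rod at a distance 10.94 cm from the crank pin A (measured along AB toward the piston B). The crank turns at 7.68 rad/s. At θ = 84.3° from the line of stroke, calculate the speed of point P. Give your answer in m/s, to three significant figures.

0.497

ω = 7.68 rad/s.  Crank-pin speed |V_A| = rω = 0.49229 m/s, perpendicular to OA.
Rod angle: sinφ = −(r/L) sinθ ⇒ φ = -15.901°; ω_rod = −rω cosθ/√(L²−r²sin²θ) = -0.21838 rad/s.
V_P = V_A + ω_rod × AP, with AP = 0.1094 m along the rod.
Components: V_Px = −rω sinθ − a·ω_rod·sinφ = -0.4964 m/s;  V_Py = rω cosθ + a·ω_rod·cosφ = +0.025917 m/s.
|V_P| = √(V_Px² + V_Py²) = 0.49708 m/s.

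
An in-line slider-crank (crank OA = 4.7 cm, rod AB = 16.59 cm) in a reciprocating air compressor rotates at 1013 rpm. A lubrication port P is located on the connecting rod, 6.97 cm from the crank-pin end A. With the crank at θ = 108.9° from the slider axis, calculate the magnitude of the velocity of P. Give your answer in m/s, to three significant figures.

ω = 106.1 rad/s.  Crank-pin speed |V_A| = rω = 4.9858 m/s, perpendicular to OA.
Rod angle: sinφ = −(r/L) sinθ ⇒ φ = -15.547°; ω_rod = −rω cosθ/√(L²−r²sin²θ) = +10.104 rad/s.
V_P = V_A + ω_rod × AP, with AP = 0.0697 m along the rod.
Components: V_Px = −rω sinθ − a·ω_rod·sinφ = -4.5282 m/s;  V_Py = rω cosθ + a·ω_rod·cosφ = -0.93648 m/s.
|V_P| = √(V_Px² + V_Py²) = 4.6241 m/s.

4.62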